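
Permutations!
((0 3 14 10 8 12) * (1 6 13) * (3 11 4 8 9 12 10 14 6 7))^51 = ((14)(0 11 4 8 10 9 12)(1 7 3 6 13))^51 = (14)(0 4 10 12 11 8 9)(1 7 3 6 13)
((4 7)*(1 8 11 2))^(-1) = ((1 8 11 2)(4 7))^(-1) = (1 2 11 8)(4 7)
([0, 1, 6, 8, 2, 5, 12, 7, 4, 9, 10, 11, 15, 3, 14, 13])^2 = (2 12 13 8)(3 4 6 15)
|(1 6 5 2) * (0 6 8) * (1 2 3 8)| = |(0 6 5 3 8)| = 5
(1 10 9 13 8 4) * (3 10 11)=[0, 11, 2, 10, 1, 5, 6, 7, 4, 13, 9, 3, 12, 8]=(1 11 3 10 9 13 8 4)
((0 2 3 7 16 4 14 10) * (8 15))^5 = (0 4 3 10 16 2 14 7)(8 15)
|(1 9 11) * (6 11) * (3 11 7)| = 6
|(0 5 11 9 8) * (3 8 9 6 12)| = 7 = |(0 5 11 6 12 3 8)|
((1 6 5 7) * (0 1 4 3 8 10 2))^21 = ((0 1 6 5 7 4 3 8 10 2))^21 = (0 1 6 5 7 4 3 8 10 2)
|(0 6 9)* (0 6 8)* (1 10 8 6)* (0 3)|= |(0 6 9 1 10 8 3)|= 7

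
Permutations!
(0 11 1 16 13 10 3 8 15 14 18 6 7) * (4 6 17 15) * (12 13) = (0 11 1 16 12 13 10 3 8 4 6 7)(14 18 17 15) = [11, 16, 2, 8, 6, 5, 7, 0, 4, 9, 3, 1, 13, 10, 18, 14, 12, 15, 17]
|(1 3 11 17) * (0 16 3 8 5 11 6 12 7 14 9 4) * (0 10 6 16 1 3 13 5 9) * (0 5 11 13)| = |(0 1 8 9 4 10 6 12 7 14 5 13 11 17 3 16)| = 16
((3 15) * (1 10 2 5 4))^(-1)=(1 4 5 2 10)(3 15)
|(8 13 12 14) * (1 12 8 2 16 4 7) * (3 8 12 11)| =11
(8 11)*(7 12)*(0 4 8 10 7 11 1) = (0 4 8 1)(7 12 11 10) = [4, 0, 2, 3, 8, 5, 6, 12, 1, 9, 7, 10, 11]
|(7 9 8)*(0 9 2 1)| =|(0 9 8 7 2 1)| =6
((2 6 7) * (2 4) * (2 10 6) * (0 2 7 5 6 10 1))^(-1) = (10)(0 1 4 7 2)(5 6)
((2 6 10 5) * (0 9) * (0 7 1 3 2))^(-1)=(0 5 10 6 2 3 1 7 9)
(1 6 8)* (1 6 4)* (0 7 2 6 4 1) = [7, 1, 6, 3, 0, 5, 8, 2, 4] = (0 7 2 6 8 4)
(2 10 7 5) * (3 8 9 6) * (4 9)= [0, 1, 10, 8, 9, 2, 3, 5, 4, 6, 7]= (2 10 7 5)(3 8 4 9 6)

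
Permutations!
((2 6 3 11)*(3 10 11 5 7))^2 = (2 10)(3 7 5)(6 11)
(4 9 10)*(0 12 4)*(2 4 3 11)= (0 12 3 11 2 4 9 10)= [12, 1, 4, 11, 9, 5, 6, 7, 8, 10, 0, 2, 3]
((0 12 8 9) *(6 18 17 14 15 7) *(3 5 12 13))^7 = (6 18 17 14 15 7) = ((0 13 3 5 12 8 9)(6 18 17 14 15 7))^7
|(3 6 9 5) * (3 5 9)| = 2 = |(9)(3 6)|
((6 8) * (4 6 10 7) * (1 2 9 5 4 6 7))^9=((1 2 9 5 4 7 6 8 10))^9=(10)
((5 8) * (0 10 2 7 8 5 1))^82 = ((0 10 2 7 8 1))^82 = (0 8 2)(1 7 10)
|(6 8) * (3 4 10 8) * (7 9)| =10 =|(3 4 10 8 6)(7 9)|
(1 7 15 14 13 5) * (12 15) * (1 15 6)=[0, 7, 2, 3, 4, 15, 1, 12, 8, 9, 10, 11, 6, 5, 13, 14]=(1 7 12 6)(5 15 14 13)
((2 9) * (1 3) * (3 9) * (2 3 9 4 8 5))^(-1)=((1 4 8 5 2 9 3))^(-1)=(1 3 9 2 5 8 4)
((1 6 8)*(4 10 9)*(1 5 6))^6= (10)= ((4 10 9)(5 6 8))^6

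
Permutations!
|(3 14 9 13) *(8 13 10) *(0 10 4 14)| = 15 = |(0 10 8 13 3)(4 14 9)|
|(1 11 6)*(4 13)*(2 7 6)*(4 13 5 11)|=7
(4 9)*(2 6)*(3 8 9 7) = [0, 1, 6, 8, 7, 5, 2, 3, 9, 4] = (2 6)(3 8 9 4 7)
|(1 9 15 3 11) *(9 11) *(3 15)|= 2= |(15)(1 11)(3 9)|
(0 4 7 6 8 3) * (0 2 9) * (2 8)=(0 4 7 6 2 9)(3 8)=[4, 1, 9, 8, 7, 5, 2, 6, 3, 0]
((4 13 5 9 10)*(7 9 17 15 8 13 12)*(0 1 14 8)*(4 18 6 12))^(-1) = (0 15 17 5 13 8 14 1)(6 18 10 9 7 12)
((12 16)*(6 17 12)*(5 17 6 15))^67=((5 17 12 16 15))^67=(5 12 15 17 16)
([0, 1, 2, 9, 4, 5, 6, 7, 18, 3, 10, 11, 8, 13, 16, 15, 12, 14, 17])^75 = [0, 1, 2, 9, 4, 5, 6, 7, 14, 3, 10, 11, 17, 13, 8, 15, 18, 12, 16]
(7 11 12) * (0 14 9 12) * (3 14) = (0 3 14 9 12 7 11) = [3, 1, 2, 14, 4, 5, 6, 11, 8, 12, 10, 0, 7, 13, 9]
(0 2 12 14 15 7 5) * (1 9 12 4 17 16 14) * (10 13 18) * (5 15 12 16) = (0 2 4 17 5)(1 9 16 14 12)(7 15)(10 13 18) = [2, 9, 4, 3, 17, 0, 6, 15, 8, 16, 13, 11, 1, 18, 12, 7, 14, 5, 10]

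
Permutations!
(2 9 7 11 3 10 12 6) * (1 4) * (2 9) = (1 4)(3 10 12 6 9 7 11) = [0, 4, 2, 10, 1, 5, 9, 11, 8, 7, 12, 3, 6]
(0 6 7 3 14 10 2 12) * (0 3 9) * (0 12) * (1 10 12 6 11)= (0 11 1 10 2)(3 14 12)(6 7 9)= [11, 10, 0, 14, 4, 5, 7, 9, 8, 6, 2, 1, 3, 13, 12]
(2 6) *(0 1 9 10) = (0 1 9 10)(2 6) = [1, 9, 6, 3, 4, 5, 2, 7, 8, 10, 0]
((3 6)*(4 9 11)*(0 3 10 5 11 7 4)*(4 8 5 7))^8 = (11)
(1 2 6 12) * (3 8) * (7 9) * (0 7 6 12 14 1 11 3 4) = [7, 2, 12, 8, 0, 5, 14, 9, 4, 6, 10, 3, 11, 13, 1] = (0 7 9 6 14 1 2 12 11 3 8 4)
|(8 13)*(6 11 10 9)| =|(6 11 10 9)(8 13)| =4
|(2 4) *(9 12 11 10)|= 4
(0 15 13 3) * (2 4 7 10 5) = [15, 1, 4, 0, 7, 2, 6, 10, 8, 9, 5, 11, 12, 3, 14, 13] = (0 15 13 3)(2 4 7 10 5)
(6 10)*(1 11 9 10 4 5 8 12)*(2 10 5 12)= (1 11 9 5 8 2 10 6 4 12)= [0, 11, 10, 3, 12, 8, 4, 7, 2, 5, 6, 9, 1]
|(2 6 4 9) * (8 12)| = |(2 6 4 9)(8 12)| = 4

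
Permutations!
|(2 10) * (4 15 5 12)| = |(2 10)(4 15 5 12)| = 4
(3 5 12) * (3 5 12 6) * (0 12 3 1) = (0 12 5 6 1) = [12, 0, 2, 3, 4, 6, 1, 7, 8, 9, 10, 11, 5]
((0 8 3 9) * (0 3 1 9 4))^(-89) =((0 8 1 9 3 4))^(-89) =(0 8 1 9 3 4)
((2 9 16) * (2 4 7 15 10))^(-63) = ((2 9 16 4 7 15 10))^(-63) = (16)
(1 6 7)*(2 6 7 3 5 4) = (1 7)(2 6 3 5 4) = [0, 7, 6, 5, 2, 4, 3, 1]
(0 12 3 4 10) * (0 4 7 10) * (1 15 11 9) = [12, 15, 2, 7, 0, 5, 6, 10, 8, 1, 4, 9, 3, 13, 14, 11] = (0 12 3 7 10 4)(1 15 11 9)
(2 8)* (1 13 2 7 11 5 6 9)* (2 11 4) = [0, 13, 8, 3, 2, 6, 9, 4, 7, 1, 10, 5, 12, 11] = (1 13 11 5 6 9)(2 8 7 4)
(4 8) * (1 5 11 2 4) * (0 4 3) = (0 4 8 1 5 11 2 3) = [4, 5, 3, 0, 8, 11, 6, 7, 1, 9, 10, 2]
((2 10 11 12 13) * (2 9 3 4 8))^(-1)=((2 10 11 12 13 9 3 4 8))^(-1)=(2 8 4 3 9 13 12 11 10)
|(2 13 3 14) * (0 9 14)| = |(0 9 14 2 13 3)| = 6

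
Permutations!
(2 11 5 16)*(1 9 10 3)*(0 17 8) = (0 17 8)(1 9 10 3)(2 11 5 16) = [17, 9, 11, 1, 4, 16, 6, 7, 0, 10, 3, 5, 12, 13, 14, 15, 2, 8]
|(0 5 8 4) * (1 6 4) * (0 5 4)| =6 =|(0 4 5 8 1 6)|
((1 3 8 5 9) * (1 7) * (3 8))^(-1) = (1 7 9 5 8)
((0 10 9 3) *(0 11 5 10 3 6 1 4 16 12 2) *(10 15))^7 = ((0 3 11 5 15 10 9 6 1 4 16 12 2))^7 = (0 6 3 1 11 4 5 16 15 12 10 2 9)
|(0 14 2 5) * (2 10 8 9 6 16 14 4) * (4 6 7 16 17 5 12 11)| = |(0 6 17 5)(2 12 11 4)(7 16 14 10 8 9)| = 12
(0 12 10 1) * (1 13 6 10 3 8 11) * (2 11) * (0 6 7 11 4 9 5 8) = [12, 6, 4, 0, 9, 8, 10, 11, 2, 5, 13, 1, 3, 7] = (0 12 3)(1 6 10 13 7 11)(2 4 9 5 8)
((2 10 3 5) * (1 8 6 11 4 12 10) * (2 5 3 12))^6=(12)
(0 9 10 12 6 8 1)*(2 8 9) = (0 2 8 1)(6 9 10 12) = [2, 0, 8, 3, 4, 5, 9, 7, 1, 10, 12, 11, 6]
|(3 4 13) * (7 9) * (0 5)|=6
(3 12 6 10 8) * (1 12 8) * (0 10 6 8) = (0 10 1 12 8 3) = [10, 12, 2, 0, 4, 5, 6, 7, 3, 9, 1, 11, 8]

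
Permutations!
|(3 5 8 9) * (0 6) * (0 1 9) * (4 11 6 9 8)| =9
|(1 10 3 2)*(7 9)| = 4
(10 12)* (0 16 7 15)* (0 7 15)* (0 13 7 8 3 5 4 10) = (0 16 15 8 3 5 4 10 12)(7 13) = [16, 1, 2, 5, 10, 4, 6, 13, 3, 9, 12, 11, 0, 7, 14, 8, 15]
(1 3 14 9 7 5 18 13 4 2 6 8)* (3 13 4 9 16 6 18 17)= (1 13 9 7 5 17 3 14 16 6 8)(2 18 4)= [0, 13, 18, 14, 2, 17, 8, 5, 1, 7, 10, 11, 12, 9, 16, 15, 6, 3, 4]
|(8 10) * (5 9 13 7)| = 4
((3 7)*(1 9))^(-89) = (1 9)(3 7)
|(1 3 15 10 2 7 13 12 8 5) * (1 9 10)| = 24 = |(1 3 15)(2 7 13 12 8 5 9 10)|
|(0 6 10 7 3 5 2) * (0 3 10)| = 6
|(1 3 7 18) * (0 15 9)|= |(0 15 9)(1 3 7 18)|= 12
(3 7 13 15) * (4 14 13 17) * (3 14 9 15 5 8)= (3 7 17 4 9 15 14 13 5 8)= [0, 1, 2, 7, 9, 8, 6, 17, 3, 15, 10, 11, 12, 5, 13, 14, 16, 4]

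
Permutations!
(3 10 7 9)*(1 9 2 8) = [0, 9, 8, 10, 4, 5, 6, 2, 1, 3, 7] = (1 9 3 10 7 2 8)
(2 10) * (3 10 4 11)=(2 4 11 3 10)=[0, 1, 4, 10, 11, 5, 6, 7, 8, 9, 2, 3]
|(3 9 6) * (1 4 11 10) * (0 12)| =|(0 12)(1 4 11 10)(3 9 6)| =12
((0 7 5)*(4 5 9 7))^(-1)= (0 5 4)(7 9)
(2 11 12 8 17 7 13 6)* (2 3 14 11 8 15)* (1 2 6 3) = (1 2 8 17 7 13 3 14 11 12 15 6) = [0, 2, 8, 14, 4, 5, 1, 13, 17, 9, 10, 12, 15, 3, 11, 6, 16, 7]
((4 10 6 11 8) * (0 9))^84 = ((0 9)(4 10 6 11 8))^84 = (4 8 11 6 10)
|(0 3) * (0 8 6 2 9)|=6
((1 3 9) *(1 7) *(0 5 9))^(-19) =(0 3 1 7 9 5)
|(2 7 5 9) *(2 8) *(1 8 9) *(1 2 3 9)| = |(1 8 3 9)(2 7 5)| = 12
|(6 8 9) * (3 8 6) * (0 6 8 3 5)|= 5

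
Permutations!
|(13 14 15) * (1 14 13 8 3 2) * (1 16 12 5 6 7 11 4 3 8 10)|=|(1 14 15 10)(2 16 12 5 6 7 11 4 3)|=36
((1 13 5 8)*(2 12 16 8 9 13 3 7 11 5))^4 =(1 5 12 3 9 16 7 13 8 11 2)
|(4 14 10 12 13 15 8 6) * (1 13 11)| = 10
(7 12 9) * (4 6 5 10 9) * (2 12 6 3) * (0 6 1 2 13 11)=[6, 2, 12, 13, 3, 10, 5, 1, 8, 7, 9, 0, 4, 11]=(0 6 5 10 9 7 1 2 12 4 3 13 11)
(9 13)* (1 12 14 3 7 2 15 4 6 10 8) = (1 12 14 3 7 2 15 4 6 10 8)(9 13) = [0, 12, 15, 7, 6, 5, 10, 2, 1, 13, 8, 11, 14, 9, 3, 4]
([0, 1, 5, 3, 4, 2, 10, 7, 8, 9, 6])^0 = (10)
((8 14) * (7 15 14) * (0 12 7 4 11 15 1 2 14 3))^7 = (0 4 1 3 8 7 15 14 12 11 2) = ((0 12 7 1 2 14 8 4 11 15 3))^7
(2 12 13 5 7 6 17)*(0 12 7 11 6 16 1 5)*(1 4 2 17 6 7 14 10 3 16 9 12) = (17)(0 1 5 11 7 9 12 13)(2 14 10 3 16 4) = [1, 5, 14, 16, 2, 11, 6, 9, 8, 12, 3, 7, 13, 0, 10, 15, 4, 17]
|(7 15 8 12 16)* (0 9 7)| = |(0 9 7 15 8 12 16)| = 7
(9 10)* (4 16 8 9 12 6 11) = (4 16 8 9 10 12 6 11) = [0, 1, 2, 3, 16, 5, 11, 7, 9, 10, 12, 4, 6, 13, 14, 15, 8]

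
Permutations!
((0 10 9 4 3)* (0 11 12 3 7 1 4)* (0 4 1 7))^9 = ((0 10 9 4)(3 11 12))^9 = (12)(0 10 9 4)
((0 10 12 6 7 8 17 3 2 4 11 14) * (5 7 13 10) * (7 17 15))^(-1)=(0 14 11 4 2 3 17 5)(6 12 10 13)(7 15 8)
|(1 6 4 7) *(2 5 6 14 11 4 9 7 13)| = 10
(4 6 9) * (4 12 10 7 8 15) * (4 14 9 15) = [0, 1, 2, 3, 6, 5, 15, 8, 4, 12, 7, 11, 10, 13, 9, 14] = (4 6 15 14 9 12 10 7 8)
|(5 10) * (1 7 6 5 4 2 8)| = |(1 7 6 5 10 4 2 8)| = 8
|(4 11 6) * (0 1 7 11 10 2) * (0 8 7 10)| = |(0 1 10 2 8 7 11 6 4)| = 9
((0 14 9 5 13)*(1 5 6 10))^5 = ((0 14 9 6 10 1 5 13))^5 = (0 1 9 13 10 14 5 6)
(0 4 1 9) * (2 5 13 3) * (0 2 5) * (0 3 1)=(0 4)(1 9 2 3 5 13)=[4, 9, 3, 5, 0, 13, 6, 7, 8, 2, 10, 11, 12, 1]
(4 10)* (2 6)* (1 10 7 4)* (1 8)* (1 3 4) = (1 10 8 3 4 7)(2 6) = [0, 10, 6, 4, 7, 5, 2, 1, 3, 9, 8]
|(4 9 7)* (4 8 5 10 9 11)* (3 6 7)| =|(3 6 7 8 5 10 9)(4 11)| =14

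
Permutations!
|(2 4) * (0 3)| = 2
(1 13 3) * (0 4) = (0 4)(1 13 3) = [4, 13, 2, 1, 0, 5, 6, 7, 8, 9, 10, 11, 12, 3]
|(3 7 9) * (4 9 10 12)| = 6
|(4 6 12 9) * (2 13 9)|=6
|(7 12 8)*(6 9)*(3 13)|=6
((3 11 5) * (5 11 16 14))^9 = ((3 16 14 5))^9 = (3 16 14 5)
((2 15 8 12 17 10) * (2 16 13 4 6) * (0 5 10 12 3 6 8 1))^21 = (0 2 8 16)(1 6 4 10)(3 13 5 15)(12 17)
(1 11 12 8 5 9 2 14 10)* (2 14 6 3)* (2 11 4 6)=[0, 4, 2, 11, 6, 9, 3, 7, 5, 14, 1, 12, 8, 13, 10]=(1 4 6 3 11 12 8 5 9 14 10)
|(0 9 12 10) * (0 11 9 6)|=4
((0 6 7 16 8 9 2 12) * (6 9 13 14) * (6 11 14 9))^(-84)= ((0 6 7 16 8 13 9 2 12)(11 14))^(-84)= (0 9 16)(2 8 6)(7 12 13)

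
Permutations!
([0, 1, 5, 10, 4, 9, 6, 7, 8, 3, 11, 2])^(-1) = [0, 1, 11, 9, 4, 2, 6, 7, 8, 5, 3, 10]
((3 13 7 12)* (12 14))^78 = ((3 13 7 14 12))^78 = (3 14 13 12 7)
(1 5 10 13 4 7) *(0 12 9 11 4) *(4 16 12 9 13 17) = (0 9 11 16 12 13)(1 5 10 17 4 7) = [9, 5, 2, 3, 7, 10, 6, 1, 8, 11, 17, 16, 13, 0, 14, 15, 12, 4]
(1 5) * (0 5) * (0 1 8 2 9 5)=[0, 1, 9, 3, 4, 8, 6, 7, 2, 5]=(2 9 5 8)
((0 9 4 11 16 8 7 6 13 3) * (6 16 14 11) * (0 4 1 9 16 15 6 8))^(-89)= ((0 16)(1 9)(3 4 8 7 15 6 13)(11 14))^(-89)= (0 16)(1 9)(3 8 15 13 4 7 6)(11 14)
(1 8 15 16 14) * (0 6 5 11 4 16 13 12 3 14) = [6, 8, 2, 14, 16, 11, 5, 7, 15, 9, 10, 4, 3, 12, 1, 13, 0] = (0 6 5 11 4 16)(1 8 15 13 12 3 14)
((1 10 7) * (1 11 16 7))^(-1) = ((1 10)(7 11 16))^(-1) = (1 10)(7 16 11)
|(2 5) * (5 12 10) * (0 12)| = 5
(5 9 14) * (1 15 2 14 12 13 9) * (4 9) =(1 15 2 14 5)(4 9 12 13) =[0, 15, 14, 3, 9, 1, 6, 7, 8, 12, 10, 11, 13, 4, 5, 2]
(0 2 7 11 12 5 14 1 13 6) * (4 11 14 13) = (0 2 7 14 1 4 11 12 5 13 6) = [2, 4, 7, 3, 11, 13, 0, 14, 8, 9, 10, 12, 5, 6, 1]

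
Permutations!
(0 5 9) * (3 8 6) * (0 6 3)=(0 5 9 6)(3 8)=[5, 1, 2, 8, 4, 9, 0, 7, 3, 6]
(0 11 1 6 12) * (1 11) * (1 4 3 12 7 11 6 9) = (0 4 3 12)(1 9)(6 7 11) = [4, 9, 2, 12, 3, 5, 7, 11, 8, 1, 10, 6, 0]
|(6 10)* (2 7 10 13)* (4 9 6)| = 7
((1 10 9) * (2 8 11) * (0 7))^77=((0 7)(1 10 9)(2 8 11))^77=(0 7)(1 9 10)(2 11 8)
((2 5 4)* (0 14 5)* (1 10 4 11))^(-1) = (0 2 4 10 1 11 5 14)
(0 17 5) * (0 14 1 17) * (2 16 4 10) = (1 17 5 14)(2 16 4 10) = [0, 17, 16, 3, 10, 14, 6, 7, 8, 9, 2, 11, 12, 13, 1, 15, 4, 5]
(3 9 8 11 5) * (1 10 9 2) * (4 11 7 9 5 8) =(1 10 5 3 2)(4 11 8 7 9) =[0, 10, 1, 2, 11, 3, 6, 9, 7, 4, 5, 8]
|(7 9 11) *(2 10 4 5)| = 12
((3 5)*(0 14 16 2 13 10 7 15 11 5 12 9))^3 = ((0 14 16 2 13 10 7 15 11 5 3 12 9))^3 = (0 2 7 5 9 16 10 11 12 14 13 15 3)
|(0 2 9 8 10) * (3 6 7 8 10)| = |(0 2 9 10)(3 6 7 8)| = 4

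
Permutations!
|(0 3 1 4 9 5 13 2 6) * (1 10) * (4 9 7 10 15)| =12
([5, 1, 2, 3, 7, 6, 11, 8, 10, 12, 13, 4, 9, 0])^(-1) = (0 13 10 8 7 4 11 6 5)(9 12)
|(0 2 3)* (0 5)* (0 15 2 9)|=|(0 9)(2 3 5 15)|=4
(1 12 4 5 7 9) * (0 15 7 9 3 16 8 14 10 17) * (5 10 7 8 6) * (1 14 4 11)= (0 15 8 4 10 17)(1 12 11)(3 16 6 5 9 14 7)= [15, 12, 2, 16, 10, 9, 5, 3, 4, 14, 17, 1, 11, 13, 7, 8, 6, 0]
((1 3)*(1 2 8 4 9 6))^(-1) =((1 3 2 8 4 9 6))^(-1) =(1 6 9 4 8 2 3)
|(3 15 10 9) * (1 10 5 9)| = 4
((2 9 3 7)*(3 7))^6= (9)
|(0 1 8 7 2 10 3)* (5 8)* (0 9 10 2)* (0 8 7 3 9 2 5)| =|(0 1)(2 5 7 8 3)(9 10)| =10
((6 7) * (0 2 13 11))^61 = ((0 2 13 11)(6 7))^61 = (0 2 13 11)(6 7)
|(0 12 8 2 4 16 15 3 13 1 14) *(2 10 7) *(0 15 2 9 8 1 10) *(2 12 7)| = |(0 7 9 8)(1 14 15 3 13 10 2 4 16 12)| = 20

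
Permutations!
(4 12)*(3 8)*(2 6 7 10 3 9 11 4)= [0, 1, 6, 8, 12, 5, 7, 10, 9, 11, 3, 4, 2]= (2 6 7 10 3 8 9 11 4 12)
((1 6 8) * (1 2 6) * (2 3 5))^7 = ((2 6 8 3 5))^7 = (2 8 5 6 3)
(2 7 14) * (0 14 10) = (0 14 2 7 10) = [14, 1, 7, 3, 4, 5, 6, 10, 8, 9, 0, 11, 12, 13, 2]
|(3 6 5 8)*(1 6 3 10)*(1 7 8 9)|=|(1 6 5 9)(7 8 10)|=12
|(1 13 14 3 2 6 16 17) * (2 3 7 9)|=|(1 13 14 7 9 2 6 16 17)|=9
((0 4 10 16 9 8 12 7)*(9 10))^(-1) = (0 7 12 8 9 4)(10 16) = ((0 4 9 8 12 7)(10 16))^(-1)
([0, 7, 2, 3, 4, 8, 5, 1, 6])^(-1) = [0, 7, 2, 3, 4, 6, 8, 1, 5]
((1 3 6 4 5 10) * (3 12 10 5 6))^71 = (1 10 12)(4 6)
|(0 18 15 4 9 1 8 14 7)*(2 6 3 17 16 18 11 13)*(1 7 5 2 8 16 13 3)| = 17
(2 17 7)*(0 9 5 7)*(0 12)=(0 9 5 7 2 17 12)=[9, 1, 17, 3, 4, 7, 6, 2, 8, 5, 10, 11, 0, 13, 14, 15, 16, 12]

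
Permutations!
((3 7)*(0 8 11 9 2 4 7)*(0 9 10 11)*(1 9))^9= ((0 8)(1 9 2 4 7 3)(10 11))^9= (0 8)(1 4)(2 3)(7 9)(10 11)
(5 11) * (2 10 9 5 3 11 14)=[0, 1, 10, 11, 4, 14, 6, 7, 8, 5, 9, 3, 12, 13, 2]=(2 10 9 5 14)(3 11)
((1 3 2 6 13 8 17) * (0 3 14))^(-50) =(0 13 14 6 1 2 17 3 8)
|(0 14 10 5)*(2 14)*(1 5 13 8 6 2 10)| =9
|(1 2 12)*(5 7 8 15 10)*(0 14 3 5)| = |(0 14 3 5 7 8 15 10)(1 2 12)| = 24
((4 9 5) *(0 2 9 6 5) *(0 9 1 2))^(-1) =((9)(1 2)(4 6 5))^(-1) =(9)(1 2)(4 5 6)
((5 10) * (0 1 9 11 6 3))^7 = ((0 1 9 11 6 3)(5 10))^7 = (0 1 9 11 6 3)(5 10)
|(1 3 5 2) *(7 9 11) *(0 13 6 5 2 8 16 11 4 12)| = |(0 13 6 5 8 16 11 7 9 4 12)(1 3 2)| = 33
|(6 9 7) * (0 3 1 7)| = 6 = |(0 3 1 7 6 9)|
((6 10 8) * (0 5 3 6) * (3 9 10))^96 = (0 5 9 10 8)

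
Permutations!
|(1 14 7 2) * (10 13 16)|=12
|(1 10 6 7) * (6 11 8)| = |(1 10 11 8 6 7)| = 6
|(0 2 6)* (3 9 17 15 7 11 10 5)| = |(0 2 6)(3 9 17 15 7 11 10 5)| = 24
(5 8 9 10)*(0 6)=(0 6)(5 8 9 10)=[6, 1, 2, 3, 4, 8, 0, 7, 9, 10, 5]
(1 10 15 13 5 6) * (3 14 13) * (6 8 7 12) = (1 10 15 3 14 13 5 8 7 12 6) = [0, 10, 2, 14, 4, 8, 1, 12, 7, 9, 15, 11, 6, 5, 13, 3]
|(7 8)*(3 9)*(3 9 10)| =|(3 10)(7 8)| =2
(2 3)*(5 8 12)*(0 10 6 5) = (0 10 6 5 8 12)(2 3) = [10, 1, 3, 2, 4, 8, 5, 7, 12, 9, 6, 11, 0]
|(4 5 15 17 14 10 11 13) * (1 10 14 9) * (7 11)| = 10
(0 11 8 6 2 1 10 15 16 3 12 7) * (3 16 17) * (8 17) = (0 11 17 3 12 7)(1 10 15 8 6 2) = [11, 10, 1, 12, 4, 5, 2, 0, 6, 9, 15, 17, 7, 13, 14, 8, 16, 3]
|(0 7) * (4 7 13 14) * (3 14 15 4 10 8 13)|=|(0 3 14 10 8 13 15 4 7)|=9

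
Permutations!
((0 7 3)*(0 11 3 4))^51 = ((0 7 4)(3 11))^51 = (3 11)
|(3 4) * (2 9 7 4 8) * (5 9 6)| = |(2 6 5 9 7 4 3 8)| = 8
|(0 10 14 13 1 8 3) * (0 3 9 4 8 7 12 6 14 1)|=24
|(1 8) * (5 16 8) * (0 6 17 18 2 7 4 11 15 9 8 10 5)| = 12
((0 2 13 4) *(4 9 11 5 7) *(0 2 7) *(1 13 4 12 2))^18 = (0 11 13 4 12)(1 2 7 5 9)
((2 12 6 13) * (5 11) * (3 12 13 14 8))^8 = ((2 13)(3 12 6 14 8)(5 11))^8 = (3 14 12 8 6)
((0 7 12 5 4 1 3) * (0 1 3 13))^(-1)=((0 7 12 5 4 3 1 13))^(-1)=(0 13 1 3 4 5 12 7)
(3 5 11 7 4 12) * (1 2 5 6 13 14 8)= (1 2 5 11 7 4 12 3 6 13 14 8)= [0, 2, 5, 6, 12, 11, 13, 4, 1, 9, 10, 7, 3, 14, 8]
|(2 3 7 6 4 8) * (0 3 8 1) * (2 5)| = |(0 3 7 6 4 1)(2 8 5)| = 6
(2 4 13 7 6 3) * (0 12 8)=(0 12 8)(2 4 13 7 6 3)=[12, 1, 4, 2, 13, 5, 3, 6, 0, 9, 10, 11, 8, 7]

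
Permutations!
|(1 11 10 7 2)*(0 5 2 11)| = |(0 5 2 1)(7 11 10)| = 12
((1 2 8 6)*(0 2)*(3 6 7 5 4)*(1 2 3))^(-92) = (0 4 7 2 3 1 5 8 6)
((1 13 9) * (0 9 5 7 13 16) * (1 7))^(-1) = ((0 9 7 13 5 1 16))^(-1) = (0 16 1 5 13 7 9)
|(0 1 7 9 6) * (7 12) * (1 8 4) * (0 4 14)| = 6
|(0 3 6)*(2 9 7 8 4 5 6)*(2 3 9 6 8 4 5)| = |(0 9 7 4 2 6)(5 8)| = 6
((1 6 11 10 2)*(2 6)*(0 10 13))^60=(13)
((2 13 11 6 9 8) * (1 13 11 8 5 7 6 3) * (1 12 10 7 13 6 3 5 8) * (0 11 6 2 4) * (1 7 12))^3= (0 13 1 9)(2 8 11 7)(3 6 4 5)(10 12)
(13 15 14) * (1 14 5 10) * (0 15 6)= (0 15 5 10 1 14 13 6)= [15, 14, 2, 3, 4, 10, 0, 7, 8, 9, 1, 11, 12, 6, 13, 5]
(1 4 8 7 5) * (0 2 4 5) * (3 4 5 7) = (0 2 5 1 7)(3 4 8) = [2, 7, 5, 4, 8, 1, 6, 0, 3]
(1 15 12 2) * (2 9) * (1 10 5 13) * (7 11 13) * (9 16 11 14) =(1 15 12 16 11 13)(2 10 5 7 14 9) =[0, 15, 10, 3, 4, 7, 6, 14, 8, 2, 5, 13, 16, 1, 9, 12, 11]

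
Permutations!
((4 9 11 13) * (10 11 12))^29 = (4 13 11 10 12 9)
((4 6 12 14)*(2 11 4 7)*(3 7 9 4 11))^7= ((2 3 7)(4 6 12 14 9))^7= (2 3 7)(4 12 9 6 14)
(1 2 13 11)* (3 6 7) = [0, 2, 13, 6, 4, 5, 7, 3, 8, 9, 10, 1, 12, 11] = (1 2 13 11)(3 6 7)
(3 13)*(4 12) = (3 13)(4 12) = [0, 1, 2, 13, 12, 5, 6, 7, 8, 9, 10, 11, 4, 3]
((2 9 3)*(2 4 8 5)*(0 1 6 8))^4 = (0 5 4 8 3 6 9 1 2)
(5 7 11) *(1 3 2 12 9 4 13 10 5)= (1 3 2 12 9 4 13 10 5 7 11)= [0, 3, 12, 2, 13, 7, 6, 11, 8, 4, 5, 1, 9, 10]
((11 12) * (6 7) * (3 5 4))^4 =(12)(3 5 4)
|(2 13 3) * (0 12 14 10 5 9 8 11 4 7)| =|(0 12 14 10 5 9 8 11 4 7)(2 13 3)| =30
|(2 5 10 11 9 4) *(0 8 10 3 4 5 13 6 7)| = |(0 8 10 11 9 5 3 4 2 13 6 7)| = 12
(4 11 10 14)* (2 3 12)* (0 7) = (0 7)(2 3 12)(4 11 10 14) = [7, 1, 3, 12, 11, 5, 6, 0, 8, 9, 14, 10, 2, 13, 4]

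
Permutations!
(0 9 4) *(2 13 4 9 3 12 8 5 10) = (0 3 12 8 5 10 2 13 4) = [3, 1, 13, 12, 0, 10, 6, 7, 5, 9, 2, 11, 8, 4]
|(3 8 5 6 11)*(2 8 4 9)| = |(2 8 5 6 11 3 4 9)| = 8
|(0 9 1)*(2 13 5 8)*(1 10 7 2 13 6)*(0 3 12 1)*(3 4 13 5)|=30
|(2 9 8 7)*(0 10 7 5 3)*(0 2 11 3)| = 9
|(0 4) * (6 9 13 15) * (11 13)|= 10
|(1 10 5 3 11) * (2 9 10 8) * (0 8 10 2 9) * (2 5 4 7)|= |(0 8 9 5 3 11 1 10 4 7 2)|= 11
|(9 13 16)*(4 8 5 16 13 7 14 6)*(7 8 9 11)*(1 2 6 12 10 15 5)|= 24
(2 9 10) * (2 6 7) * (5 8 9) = (2 5 8 9 10 6 7) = [0, 1, 5, 3, 4, 8, 7, 2, 9, 10, 6]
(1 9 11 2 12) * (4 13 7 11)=(1 9 4 13 7 11 2 12)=[0, 9, 12, 3, 13, 5, 6, 11, 8, 4, 10, 2, 1, 7]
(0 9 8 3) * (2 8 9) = [2, 1, 8, 0, 4, 5, 6, 7, 3, 9] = (9)(0 2 8 3)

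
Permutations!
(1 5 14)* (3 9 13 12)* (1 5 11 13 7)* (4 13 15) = (1 11 15 4 13 12 3 9 7)(5 14) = [0, 11, 2, 9, 13, 14, 6, 1, 8, 7, 10, 15, 3, 12, 5, 4]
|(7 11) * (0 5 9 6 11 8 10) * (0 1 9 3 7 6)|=|(0 5 3 7 8 10 1 9)(6 11)|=8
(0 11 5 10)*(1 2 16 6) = [11, 2, 16, 3, 4, 10, 1, 7, 8, 9, 0, 5, 12, 13, 14, 15, 6] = (0 11 5 10)(1 2 16 6)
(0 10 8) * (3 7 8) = (0 10 3 7 8) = [10, 1, 2, 7, 4, 5, 6, 8, 0, 9, 3]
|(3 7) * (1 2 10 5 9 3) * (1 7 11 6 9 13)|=20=|(1 2 10 5 13)(3 11 6 9)|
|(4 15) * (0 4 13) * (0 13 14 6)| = |(0 4 15 14 6)| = 5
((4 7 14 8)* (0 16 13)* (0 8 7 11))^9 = ((0 16 13 8 4 11)(7 14))^9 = (0 8)(4 16)(7 14)(11 13)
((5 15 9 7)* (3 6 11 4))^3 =(3 4 11 6)(5 7 9 15)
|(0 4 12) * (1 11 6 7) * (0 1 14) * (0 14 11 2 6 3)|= |(14)(0 4 12 1 2 6 7 11 3)|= 9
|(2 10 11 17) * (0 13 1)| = 12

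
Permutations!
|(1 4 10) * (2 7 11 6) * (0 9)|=|(0 9)(1 4 10)(2 7 11 6)|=12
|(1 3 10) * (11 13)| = 6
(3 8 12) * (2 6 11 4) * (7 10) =(2 6 11 4)(3 8 12)(7 10) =[0, 1, 6, 8, 2, 5, 11, 10, 12, 9, 7, 4, 3]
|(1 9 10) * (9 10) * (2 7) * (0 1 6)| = 4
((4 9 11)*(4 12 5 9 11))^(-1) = ((4 11 12 5 9))^(-1) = (4 9 5 12 11)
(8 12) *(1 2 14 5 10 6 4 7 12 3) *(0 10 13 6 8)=(0 10 8 3 1 2 14 5 13 6 4 7 12)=[10, 2, 14, 1, 7, 13, 4, 12, 3, 9, 8, 11, 0, 6, 5]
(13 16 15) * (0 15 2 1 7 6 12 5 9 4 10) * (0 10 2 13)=(0 15)(1 7 6 12 5 9 4 2)(13 16)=[15, 7, 1, 3, 2, 9, 12, 6, 8, 4, 10, 11, 5, 16, 14, 0, 13]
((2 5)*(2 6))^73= (2 5 6)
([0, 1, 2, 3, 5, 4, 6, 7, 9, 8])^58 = (9)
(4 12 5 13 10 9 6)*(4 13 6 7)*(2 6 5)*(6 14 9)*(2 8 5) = (2 14 9 7 4 12 8 5)(6 13 10) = [0, 1, 14, 3, 12, 2, 13, 4, 5, 7, 6, 11, 8, 10, 9]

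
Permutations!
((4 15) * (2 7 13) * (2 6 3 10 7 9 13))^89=(2 10 6 9 7 3 13)(4 15)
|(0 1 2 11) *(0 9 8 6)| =|(0 1 2 11 9 8 6)| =7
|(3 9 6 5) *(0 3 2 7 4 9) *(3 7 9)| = |(0 7 4 3)(2 9 6 5)| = 4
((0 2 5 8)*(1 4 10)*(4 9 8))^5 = (0 1 5 8 10 2 9 4)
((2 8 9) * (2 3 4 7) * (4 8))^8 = ((2 4 7)(3 8 9))^8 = (2 7 4)(3 9 8)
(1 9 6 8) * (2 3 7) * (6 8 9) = [0, 6, 3, 7, 4, 5, 9, 2, 1, 8] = (1 6 9 8)(2 3 7)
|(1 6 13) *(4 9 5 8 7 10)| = 6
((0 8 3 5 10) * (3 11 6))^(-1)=(0 10 5 3 6 11 8)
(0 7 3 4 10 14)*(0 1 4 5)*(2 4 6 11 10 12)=[7, 6, 4, 5, 12, 0, 11, 3, 8, 9, 14, 10, 2, 13, 1]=(0 7 3 5)(1 6 11 10 14)(2 4 12)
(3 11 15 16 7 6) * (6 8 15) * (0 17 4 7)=(0 17 4 7 8 15 16)(3 11 6)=[17, 1, 2, 11, 7, 5, 3, 8, 15, 9, 10, 6, 12, 13, 14, 16, 0, 4]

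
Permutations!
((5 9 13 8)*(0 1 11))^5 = (0 11 1)(5 9 13 8)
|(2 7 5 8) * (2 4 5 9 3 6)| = 15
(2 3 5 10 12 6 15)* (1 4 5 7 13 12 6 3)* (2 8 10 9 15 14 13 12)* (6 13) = (1 4 5 9 15 8 10 13 2)(3 7 12)(6 14) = [0, 4, 1, 7, 5, 9, 14, 12, 10, 15, 13, 11, 3, 2, 6, 8]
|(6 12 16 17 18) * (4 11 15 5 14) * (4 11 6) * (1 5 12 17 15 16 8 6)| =|(1 5 14 11 16 15 12 8 6 17 18 4)| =12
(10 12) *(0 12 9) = (0 12 10 9) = [12, 1, 2, 3, 4, 5, 6, 7, 8, 0, 9, 11, 10]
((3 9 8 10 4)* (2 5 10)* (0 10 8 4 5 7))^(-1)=(0 7 2 8 5 10)(3 4 9)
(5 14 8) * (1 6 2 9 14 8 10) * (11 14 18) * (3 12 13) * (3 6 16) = (1 16 3 12 13 6 2 9 18 11 14 10)(5 8) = [0, 16, 9, 12, 4, 8, 2, 7, 5, 18, 1, 14, 13, 6, 10, 15, 3, 17, 11]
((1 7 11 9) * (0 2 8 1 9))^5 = ((0 2 8 1 7 11))^5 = (0 11 7 1 8 2)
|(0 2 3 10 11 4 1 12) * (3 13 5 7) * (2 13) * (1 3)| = 12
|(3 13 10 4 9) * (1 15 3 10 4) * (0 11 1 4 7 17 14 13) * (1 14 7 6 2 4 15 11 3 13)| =|(0 3)(1 11 14)(2 4 9 10 15 13 6)(7 17)| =42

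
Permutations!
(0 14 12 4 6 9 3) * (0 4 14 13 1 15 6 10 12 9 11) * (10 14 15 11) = [13, 11, 2, 4, 14, 5, 10, 7, 8, 3, 12, 0, 15, 1, 9, 6] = (0 13 1 11)(3 4 14 9)(6 10 12 15)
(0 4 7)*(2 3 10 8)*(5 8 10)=[4, 1, 3, 5, 7, 8, 6, 0, 2, 9, 10]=(10)(0 4 7)(2 3 5 8)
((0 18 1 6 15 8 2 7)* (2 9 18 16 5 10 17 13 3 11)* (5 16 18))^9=((0 18 1 6 15 8 9 5 10 17 13 3 11 2 7))^9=(0 17 6 11 9)(1 3 8 7 10)(2 5 18 13 15)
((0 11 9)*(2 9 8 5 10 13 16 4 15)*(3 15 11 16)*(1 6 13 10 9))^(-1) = ((0 16 4 11 8 5 9)(1 6 13 3 15 2))^(-1) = (0 9 5 8 11 4 16)(1 2 15 3 13 6)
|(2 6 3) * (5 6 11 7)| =|(2 11 7 5 6 3)| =6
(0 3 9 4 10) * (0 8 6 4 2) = (0 3 9 2)(4 10 8 6) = [3, 1, 0, 9, 10, 5, 4, 7, 6, 2, 8]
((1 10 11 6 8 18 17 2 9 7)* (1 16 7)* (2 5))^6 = ((1 10 11 6 8 18 17 5 2 9)(7 16))^6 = (1 17 11 2 8)(5 6 9 18 10)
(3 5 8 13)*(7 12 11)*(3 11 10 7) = (3 5 8 13 11)(7 12 10) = [0, 1, 2, 5, 4, 8, 6, 12, 13, 9, 7, 3, 10, 11]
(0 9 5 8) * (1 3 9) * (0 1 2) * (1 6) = (0 2)(1 3 9 5 8 6) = [2, 3, 0, 9, 4, 8, 1, 7, 6, 5]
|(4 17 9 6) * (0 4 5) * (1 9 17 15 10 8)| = |(17)(0 4 15 10 8 1 9 6 5)| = 9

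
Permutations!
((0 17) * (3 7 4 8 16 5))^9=(0 17)(3 8)(4 5)(7 16)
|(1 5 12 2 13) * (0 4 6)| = |(0 4 6)(1 5 12 2 13)| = 15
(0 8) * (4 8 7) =(0 7 4 8) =[7, 1, 2, 3, 8, 5, 6, 4, 0]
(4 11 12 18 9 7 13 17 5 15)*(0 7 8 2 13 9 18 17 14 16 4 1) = [7, 0, 13, 3, 11, 15, 6, 9, 2, 8, 10, 12, 17, 14, 16, 1, 4, 5, 18] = (18)(0 7 9 8 2 13 14 16 4 11 12 17 5 15 1)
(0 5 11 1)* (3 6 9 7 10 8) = (0 5 11 1)(3 6 9 7 10 8) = [5, 0, 2, 6, 4, 11, 9, 10, 3, 7, 8, 1]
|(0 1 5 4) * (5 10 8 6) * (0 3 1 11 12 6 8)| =|(0 11 12 6 5 4 3 1 10)| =9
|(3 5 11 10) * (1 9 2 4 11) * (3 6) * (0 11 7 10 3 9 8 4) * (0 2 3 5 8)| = 28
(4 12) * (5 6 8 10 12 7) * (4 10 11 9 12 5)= (4 7)(5 6 8 11 9 12 10)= [0, 1, 2, 3, 7, 6, 8, 4, 11, 12, 5, 9, 10]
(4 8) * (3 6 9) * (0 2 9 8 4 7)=(0 2 9 3 6 8 7)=[2, 1, 9, 6, 4, 5, 8, 0, 7, 3]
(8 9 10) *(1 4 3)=(1 4 3)(8 9 10)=[0, 4, 2, 1, 3, 5, 6, 7, 9, 10, 8]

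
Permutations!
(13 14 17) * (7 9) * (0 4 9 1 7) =(0 4 9)(1 7)(13 14 17) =[4, 7, 2, 3, 9, 5, 6, 1, 8, 0, 10, 11, 12, 14, 17, 15, 16, 13]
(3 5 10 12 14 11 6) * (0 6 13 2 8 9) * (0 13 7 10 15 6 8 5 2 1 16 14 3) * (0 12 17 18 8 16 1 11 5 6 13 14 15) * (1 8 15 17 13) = (0 16 17 18 15 1 8 9 14 5)(2 6 12 3)(7 10 13 11) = [16, 8, 6, 2, 4, 0, 12, 10, 9, 14, 13, 7, 3, 11, 5, 1, 17, 18, 15]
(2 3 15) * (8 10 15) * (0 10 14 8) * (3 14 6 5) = (0 10 15 2 14 8 6 5 3) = [10, 1, 14, 0, 4, 3, 5, 7, 6, 9, 15, 11, 12, 13, 8, 2]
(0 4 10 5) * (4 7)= [7, 1, 2, 3, 10, 0, 6, 4, 8, 9, 5]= (0 7 4 10 5)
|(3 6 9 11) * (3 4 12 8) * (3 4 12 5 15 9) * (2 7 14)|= |(2 7 14)(3 6)(4 5 15 9 11 12 8)|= 42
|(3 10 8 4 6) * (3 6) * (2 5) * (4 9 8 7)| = 4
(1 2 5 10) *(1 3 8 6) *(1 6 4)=(1 2 5 10 3 8 4)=[0, 2, 5, 8, 1, 10, 6, 7, 4, 9, 3]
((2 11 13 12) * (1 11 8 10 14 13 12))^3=((1 11 12 2 8 10 14 13))^3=(1 2 14 11 8 13 12 10)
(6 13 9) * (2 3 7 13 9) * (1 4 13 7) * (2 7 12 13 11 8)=(1 4 11 8 2 3)(6 9)(7 12 13)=[0, 4, 3, 1, 11, 5, 9, 12, 2, 6, 10, 8, 13, 7]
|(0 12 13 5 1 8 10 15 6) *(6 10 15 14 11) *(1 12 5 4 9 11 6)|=|(0 5 12 13 4 9 11 1 8 15 10 14 6)|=13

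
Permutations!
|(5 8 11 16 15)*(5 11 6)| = 3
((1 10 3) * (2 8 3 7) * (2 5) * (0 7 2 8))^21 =(0 1 5 2 3 7 10 8)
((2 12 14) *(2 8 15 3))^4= (2 15 14)(3 8 12)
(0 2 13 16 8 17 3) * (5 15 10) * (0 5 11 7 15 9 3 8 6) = [2, 1, 13, 5, 4, 9, 0, 15, 17, 3, 11, 7, 12, 16, 14, 10, 6, 8] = (0 2 13 16 6)(3 5 9)(7 15 10 11)(8 17)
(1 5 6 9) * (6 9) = [0, 5, 2, 3, 4, 9, 6, 7, 8, 1] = (1 5 9)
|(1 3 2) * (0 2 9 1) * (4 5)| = |(0 2)(1 3 9)(4 5)| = 6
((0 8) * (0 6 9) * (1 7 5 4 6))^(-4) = (0 5)(1 6)(4 8)(7 9)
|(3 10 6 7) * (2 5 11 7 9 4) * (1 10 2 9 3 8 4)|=11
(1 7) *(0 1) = [1, 7, 2, 3, 4, 5, 6, 0] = (0 1 7)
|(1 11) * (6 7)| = 2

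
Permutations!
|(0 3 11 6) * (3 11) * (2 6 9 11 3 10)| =10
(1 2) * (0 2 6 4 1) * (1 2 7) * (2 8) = (0 7 1 6 4 8 2) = [7, 6, 0, 3, 8, 5, 4, 1, 2]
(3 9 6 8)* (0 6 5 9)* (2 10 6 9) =(0 9 5 2 10 6 8 3) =[9, 1, 10, 0, 4, 2, 8, 7, 3, 5, 6]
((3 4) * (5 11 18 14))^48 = (18) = ((3 4)(5 11 18 14))^48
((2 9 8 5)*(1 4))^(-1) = (1 4)(2 5 8 9)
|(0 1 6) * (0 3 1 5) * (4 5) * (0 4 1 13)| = 10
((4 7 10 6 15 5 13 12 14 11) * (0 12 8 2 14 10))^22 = (0 14 5 12 11 13 10 4 8 6 7 2 15)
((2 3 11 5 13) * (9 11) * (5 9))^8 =((2 3 5 13)(9 11))^8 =(13)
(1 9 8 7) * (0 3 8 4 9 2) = (0 3 8 7 1 2)(4 9) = [3, 2, 0, 8, 9, 5, 6, 1, 7, 4]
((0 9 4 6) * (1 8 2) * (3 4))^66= ((0 9 3 4 6)(1 8 2))^66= (0 9 3 4 6)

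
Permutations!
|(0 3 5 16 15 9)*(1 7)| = 6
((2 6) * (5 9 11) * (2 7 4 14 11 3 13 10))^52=((2 6 7 4 14 11 5 9 3 13 10))^52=(2 3 11 7 10 9 14 6 13 5 4)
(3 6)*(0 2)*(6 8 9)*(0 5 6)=(0 2 5 6 3 8 9)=[2, 1, 5, 8, 4, 6, 3, 7, 9, 0]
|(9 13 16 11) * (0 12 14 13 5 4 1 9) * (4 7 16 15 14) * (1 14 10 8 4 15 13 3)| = |(0 12 15 10 8 4 14 3 1 9 5 7 16 11)| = 14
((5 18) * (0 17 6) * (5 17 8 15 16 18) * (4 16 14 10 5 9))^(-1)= ((0 8 15 14 10 5 9 4 16 18 17 6))^(-1)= (0 6 17 18 16 4 9 5 10 14 15 8)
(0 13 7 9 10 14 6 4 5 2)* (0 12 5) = [13, 1, 12, 3, 0, 2, 4, 9, 8, 10, 14, 11, 5, 7, 6] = (0 13 7 9 10 14 6 4)(2 12 5)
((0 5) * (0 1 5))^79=(1 5)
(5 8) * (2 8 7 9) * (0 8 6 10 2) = [8, 1, 6, 3, 4, 7, 10, 9, 5, 0, 2] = (0 8 5 7 9)(2 6 10)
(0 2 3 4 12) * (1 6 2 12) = (0 12)(1 6 2 3 4) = [12, 6, 3, 4, 1, 5, 2, 7, 8, 9, 10, 11, 0]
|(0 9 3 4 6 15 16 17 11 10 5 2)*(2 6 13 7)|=7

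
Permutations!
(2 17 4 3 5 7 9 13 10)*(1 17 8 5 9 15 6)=[0, 17, 8, 9, 3, 7, 1, 15, 5, 13, 2, 11, 12, 10, 14, 6, 16, 4]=(1 17 4 3 9 13 10 2 8 5 7 15 6)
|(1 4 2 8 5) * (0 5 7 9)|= |(0 5 1 4 2 8 7 9)|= 8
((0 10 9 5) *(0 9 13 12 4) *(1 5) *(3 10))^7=(0 3 10 13 12 4)(1 5 9)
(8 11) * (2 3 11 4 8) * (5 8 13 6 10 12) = (2 3 11)(4 13 6 10 12 5 8) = [0, 1, 3, 11, 13, 8, 10, 7, 4, 9, 12, 2, 5, 6]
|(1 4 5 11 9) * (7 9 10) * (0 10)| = |(0 10 7 9 1 4 5 11)| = 8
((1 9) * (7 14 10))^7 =((1 9)(7 14 10))^7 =(1 9)(7 14 10)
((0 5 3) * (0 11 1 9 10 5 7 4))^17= (0 4 7)(1 11 3 5 10 9)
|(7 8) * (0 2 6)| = |(0 2 6)(7 8)| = 6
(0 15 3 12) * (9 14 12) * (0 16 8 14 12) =(0 15 3 9 12 16 8 14) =[15, 1, 2, 9, 4, 5, 6, 7, 14, 12, 10, 11, 16, 13, 0, 3, 8]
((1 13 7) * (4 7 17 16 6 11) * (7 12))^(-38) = (1 12 11 16 13 7 4 6 17)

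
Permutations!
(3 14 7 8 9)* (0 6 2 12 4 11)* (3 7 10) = (0 6 2 12 4 11)(3 14 10)(7 8 9) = [6, 1, 12, 14, 11, 5, 2, 8, 9, 7, 3, 0, 4, 13, 10]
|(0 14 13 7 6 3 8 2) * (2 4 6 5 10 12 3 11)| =13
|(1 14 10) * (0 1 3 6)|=|(0 1 14 10 3 6)|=6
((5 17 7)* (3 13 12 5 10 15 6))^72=(17)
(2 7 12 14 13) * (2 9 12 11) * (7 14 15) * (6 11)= [0, 1, 14, 3, 4, 5, 11, 6, 8, 12, 10, 2, 15, 9, 13, 7]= (2 14 13 9 12 15 7 6 11)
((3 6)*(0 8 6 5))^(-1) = (0 5 3 6 8)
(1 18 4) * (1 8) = (1 18 4 8) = [0, 18, 2, 3, 8, 5, 6, 7, 1, 9, 10, 11, 12, 13, 14, 15, 16, 17, 4]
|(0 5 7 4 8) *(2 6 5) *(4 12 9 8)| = |(0 2 6 5 7 12 9 8)| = 8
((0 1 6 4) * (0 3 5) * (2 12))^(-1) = (0 5 3 4 6 1)(2 12)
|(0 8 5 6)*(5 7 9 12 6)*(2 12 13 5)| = 9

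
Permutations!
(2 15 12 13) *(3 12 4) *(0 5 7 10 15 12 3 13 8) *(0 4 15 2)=(15)(0 5 7 10 2 12 8 4 13)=[5, 1, 12, 3, 13, 7, 6, 10, 4, 9, 2, 11, 8, 0, 14, 15]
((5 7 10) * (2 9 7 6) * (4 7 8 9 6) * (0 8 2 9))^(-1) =((0 8)(2 6 9)(4 7 10 5))^(-1) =(0 8)(2 9 6)(4 5 10 7)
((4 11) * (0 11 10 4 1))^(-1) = (0 1 11)(4 10)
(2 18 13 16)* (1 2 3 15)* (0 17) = [17, 2, 18, 15, 4, 5, 6, 7, 8, 9, 10, 11, 12, 16, 14, 1, 3, 0, 13] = (0 17)(1 2 18 13 16 3 15)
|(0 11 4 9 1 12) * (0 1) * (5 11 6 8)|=|(0 6 8 5 11 4 9)(1 12)|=14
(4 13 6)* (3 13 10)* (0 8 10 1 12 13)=(0 8 10 3)(1 12 13 6 4)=[8, 12, 2, 0, 1, 5, 4, 7, 10, 9, 3, 11, 13, 6]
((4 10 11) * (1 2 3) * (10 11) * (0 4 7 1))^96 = ((0 4 11 7 1 2 3))^96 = (0 2 7 4 3 1 11)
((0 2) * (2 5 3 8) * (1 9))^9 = (0 2 8 3 5)(1 9)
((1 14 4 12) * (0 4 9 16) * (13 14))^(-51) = (0 14 12 16 13 4 9 1)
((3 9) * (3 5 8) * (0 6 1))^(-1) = (0 1 6)(3 8 5 9)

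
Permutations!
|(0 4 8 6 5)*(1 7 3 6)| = 8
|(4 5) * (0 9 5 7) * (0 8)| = 6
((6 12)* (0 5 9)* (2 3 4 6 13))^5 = (0 9 5)(2 13 12 6 4 3)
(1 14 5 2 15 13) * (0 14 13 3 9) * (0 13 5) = (0 14)(1 5 2 15 3 9 13) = [14, 5, 15, 9, 4, 2, 6, 7, 8, 13, 10, 11, 12, 1, 0, 3]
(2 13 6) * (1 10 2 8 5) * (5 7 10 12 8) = [0, 12, 13, 3, 4, 1, 5, 10, 7, 9, 2, 11, 8, 6] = (1 12 8 7 10 2 13 6 5)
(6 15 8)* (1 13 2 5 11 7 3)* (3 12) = (1 13 2 5 11 7 12 3)(6 15 8) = [0, 13, 5, 1, 4, 11, 15, 12, 6, 9, 10, 7, 3, 2, 14, 8]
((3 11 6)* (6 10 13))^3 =(3 13 11 6 10)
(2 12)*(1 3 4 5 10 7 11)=(1 3 4 5 10 7 11)(2 12)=[0, 3, 12, 4, 5, 10, 6, 11, 8, 9, 7, 1, 2]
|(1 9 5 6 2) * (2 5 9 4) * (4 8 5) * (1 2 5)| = 6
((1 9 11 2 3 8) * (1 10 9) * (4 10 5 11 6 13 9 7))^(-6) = (13)(2 11 5 8 3) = ((2 3 8 5 11)(4 10 7)(6 13 9))^(-6)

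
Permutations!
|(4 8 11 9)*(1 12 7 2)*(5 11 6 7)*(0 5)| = 11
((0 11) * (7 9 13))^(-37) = (0 11)(7 13 9)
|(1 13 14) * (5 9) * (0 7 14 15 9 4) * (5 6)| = 10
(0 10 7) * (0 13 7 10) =(7 13) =[0, 1, 2, 3, 4, 5, 6, 13, 8, 9, 10, 11, 12, 7]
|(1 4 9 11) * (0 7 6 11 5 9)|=|(0 7 6 11 1 4)(5 9)|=6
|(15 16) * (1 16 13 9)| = 5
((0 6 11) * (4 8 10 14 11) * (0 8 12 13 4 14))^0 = ((0 6 14 11 8 10)(4 12 13))^0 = (14)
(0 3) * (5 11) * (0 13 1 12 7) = (0 3 13 1 12 7)(5 11) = [3, 12, 2, 13, 4, 11, 6, 0, 8, 9, 10, 5, 7, 1]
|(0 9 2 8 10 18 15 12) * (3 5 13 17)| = 8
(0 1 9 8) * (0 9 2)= [1, 2, 0, 3, 4, 5, 6, 7, 9, 8]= (0 1 2)(8 9)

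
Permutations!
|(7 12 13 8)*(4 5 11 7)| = 7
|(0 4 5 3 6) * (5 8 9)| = |(0 4 8 9 5 3 6)| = 7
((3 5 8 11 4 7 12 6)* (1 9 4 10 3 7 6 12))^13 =((12)(1 9 4 6 7)(3 5 8 11 10))^13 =(12)(1 6 9 7 4)(3 11 5 10 8)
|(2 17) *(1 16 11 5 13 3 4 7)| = |(1 16 11 5 13 3 4 7)(2 17)| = 8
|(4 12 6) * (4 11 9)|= 5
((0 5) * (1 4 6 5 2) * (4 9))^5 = ((0 2 1 9 4 6 5))^5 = (0 6 9 2 5 4 1)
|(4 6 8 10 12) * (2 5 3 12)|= 8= |(2 5 3 12 4 6 8 10)|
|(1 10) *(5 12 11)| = 6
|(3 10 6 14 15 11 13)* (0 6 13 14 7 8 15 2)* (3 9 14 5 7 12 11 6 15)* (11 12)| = |(0 15 6 11 5 7 8 3 10 13 9 14 2)| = 13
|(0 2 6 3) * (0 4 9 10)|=7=|(0 2 6 3 4 9 10)|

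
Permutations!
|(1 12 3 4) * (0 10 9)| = |(0 10 9)(1 12 3 4)| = 12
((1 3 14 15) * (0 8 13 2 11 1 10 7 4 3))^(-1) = ((0 8 13 2 11 1)(3 14 15 10 7 4))^(-1) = (0 1 11 2 13 8)(3 4 7 10 15 14)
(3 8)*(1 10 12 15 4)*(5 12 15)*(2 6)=(1 10 15 4)(2 6)(3 8)(5 12)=[0, 10, 6, 8, 1, 12, 2, 7, 3, 9, 15, 11, 5, 13, 14, 4]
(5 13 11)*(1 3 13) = (1 3 13 11 5) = [0, 3, 2, 13, 4, 1, 6, 7, 8, 9, 10, 5, 12, 11]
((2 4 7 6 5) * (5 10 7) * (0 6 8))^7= (0 10 8 6 7)(2 4 5)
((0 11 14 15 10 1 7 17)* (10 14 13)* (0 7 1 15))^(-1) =(0 14 15 10 13 11)(7 17)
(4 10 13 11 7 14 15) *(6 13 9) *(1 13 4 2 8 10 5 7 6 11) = (1 13)(2 8 10 9 11 6 4 5 7 14 15) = [0, 13, 8, 3, 5, 7, 4, 14, 10, 11, 9, 6, 12, 1, 15, 2]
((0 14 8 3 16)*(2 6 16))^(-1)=((0 14 8 3 2 6 16))^(-1)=(0 16 6 2 3 8 14)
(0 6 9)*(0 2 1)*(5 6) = (0 5 6 9 2 1) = [5, 0, 1, 3, 4, 6, 9, 7, 8, 2]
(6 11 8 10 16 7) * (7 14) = (6 11 8 10 16 14 7) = [0, 1, 2, 3, 4, 5, 11, 6, 10, 9, 16, 8, 12, 13, 7, 15, 14]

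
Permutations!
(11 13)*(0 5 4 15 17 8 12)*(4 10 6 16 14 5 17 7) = (0 17 8 12)(4 15 7)(5 10 6 16 14)(11 13) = [17, 1, 2, 3, 15, 10, 16, 4, 12, 9, 6, 13, 0, 11, 5, 7, 14, 8]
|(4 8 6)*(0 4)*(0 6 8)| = |(8)(0 4)| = 2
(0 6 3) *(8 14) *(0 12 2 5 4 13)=(0 6 3 12 2 5 4 13)(8 14)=[6, 1, 5, 12, 13, 4, 3, 7, 14, 9, 10, 11, 2, 0, 8]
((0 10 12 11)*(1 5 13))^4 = ((0 10 12 11)(1 5 13))^4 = (1 5 13)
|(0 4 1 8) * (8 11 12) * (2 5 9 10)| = |(0 4 1 11 12 8)(2 5 9 10)| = 12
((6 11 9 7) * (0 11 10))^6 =((0 11 9 7 6 10))^6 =(11)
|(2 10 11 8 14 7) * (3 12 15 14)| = 9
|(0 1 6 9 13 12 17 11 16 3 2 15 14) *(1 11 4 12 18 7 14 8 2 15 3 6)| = 36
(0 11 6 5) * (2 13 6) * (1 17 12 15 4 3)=(0 11 2 13 6 5)(1 17 12 15 4 3)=[11, 17, 13, 1, 3, 0, 5, 7, 8, 9, 10, 2, 15, 6, 14, 4, 16, 12]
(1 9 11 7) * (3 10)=[0, 9, 2, 10, 4, 5, 6, 1, 8, 11, 3, 7]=(1 9 11 7)(3 10)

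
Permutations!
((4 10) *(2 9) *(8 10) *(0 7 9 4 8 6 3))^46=(10)(0 4 7 6 9 3 2)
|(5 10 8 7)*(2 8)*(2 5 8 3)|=2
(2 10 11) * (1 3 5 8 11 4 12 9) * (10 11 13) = (1 3 5 8 13 10 4 12 9)(2 11) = [0, 3, 11, 5, 12, 8, 6, 7, 13, 1, 4, 2, 9, 10]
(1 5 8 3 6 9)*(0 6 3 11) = (0 6 9 1 5 8 11) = [6, 5, 2, 3, 4, 8, 9, 7, 11, 1, 10, 0]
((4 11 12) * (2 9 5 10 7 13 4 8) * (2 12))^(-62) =(2 5 7 4)(9 10 13 11)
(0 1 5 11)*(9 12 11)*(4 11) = (0 1 5 9 12 4 11) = [1, 5, 2, 3, 11, 9, 6, 7, 8, 12, 10, 0, 4]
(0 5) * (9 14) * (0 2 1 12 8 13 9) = (0 5 2 1 12 8 13 9 14) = [5, 12, 1, 3, 4, 2, 6, 7, 13, 14, 10, 11, 8, 9, 0]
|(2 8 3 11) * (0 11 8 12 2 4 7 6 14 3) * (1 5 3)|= |(0 11 4 7 6 14 1 5 3 8)(2 12)|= 10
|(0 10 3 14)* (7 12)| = |(0 10 3 14)(7 12)| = 4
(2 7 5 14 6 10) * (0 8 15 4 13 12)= (0 8 15 4 13 12)(2 7 5 14 6 10)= [8, 1, 7, 3, 13, 14, 10, 5, 15, 9, 2, 11, 0, 12, 6, 4]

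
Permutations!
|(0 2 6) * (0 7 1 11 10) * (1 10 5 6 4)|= 9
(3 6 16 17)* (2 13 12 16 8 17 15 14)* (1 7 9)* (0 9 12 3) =(0 9 1 7 12 16 15 14 2 13 3 6 8 17) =[9, 7, 13, 6, 4, 5, 8, 12, 17, 1, 10, 11, 16, 3, 2, 14, 15, 0]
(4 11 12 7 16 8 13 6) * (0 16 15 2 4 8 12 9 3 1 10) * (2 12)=(0 16 2 4 11 9 3 1 10)(6 8 13)(7 15 12)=[16, 10, 4, 1, 11, 5, 8, 15, 13, 3, 0, 9, 7, 6, 14, 12, 2]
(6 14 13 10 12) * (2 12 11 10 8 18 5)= (2 12 6 14 13 8 18 5)(10 11)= [0, 1, 12, 3, 4, 2, 14, 7, 18, 9, 11, 10, 6, 8, 13, 15, 16, 17, 5]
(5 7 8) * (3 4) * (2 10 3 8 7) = (2 10 3 4 8 5) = [0, 1, 10, 4, 8, 2, 6, 7, 5, 9, 3]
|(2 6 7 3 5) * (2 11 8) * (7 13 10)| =9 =|(2 6 13 10 7 3 5 11 8)|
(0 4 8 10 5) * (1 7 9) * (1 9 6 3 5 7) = (0 4 8 10 7 6 3 5) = [4, 1, 2, 5, 8, 0, 3, 6, 10, 9, 7]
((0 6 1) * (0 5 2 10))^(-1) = (0 10 2 5 1 6)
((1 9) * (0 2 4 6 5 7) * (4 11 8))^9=(0 2 11 8 4 6 5 7)(1 9)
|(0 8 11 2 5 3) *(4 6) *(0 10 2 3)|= |(0 8 11 3 10 2 5)(4 6)|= 14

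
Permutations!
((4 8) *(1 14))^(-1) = (1 14)(4 8)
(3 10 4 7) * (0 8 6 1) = (0 8 6 1)(3 10 4 7) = [8, 0, 2, 10, 7, 5, 1, 3, 6, 9, 4]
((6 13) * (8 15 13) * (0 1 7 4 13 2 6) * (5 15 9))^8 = (0 4 1 13 7)(2 8 5)(6 9 15)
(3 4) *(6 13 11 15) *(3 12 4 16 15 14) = (3 16 15 6 13 11 14)(4 12) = [0, 1, 2, 16, 12, 5, 13, 7, 8, 9, 10, 14, 4, 11, 3, 6, 15]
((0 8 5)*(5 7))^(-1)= (0 5 7 8)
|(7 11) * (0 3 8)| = |(0 3 8)(7 11)| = 6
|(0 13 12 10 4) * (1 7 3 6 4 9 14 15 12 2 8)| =45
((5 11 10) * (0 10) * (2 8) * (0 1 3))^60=(11)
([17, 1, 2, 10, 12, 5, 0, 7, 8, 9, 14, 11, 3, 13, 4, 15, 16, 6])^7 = (0 17 6)(3 14 12 10 4)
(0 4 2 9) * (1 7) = (0 4 2 9)(1 7) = [4, 7, 9, 3, 2, 5, 6, 1, 8, 0]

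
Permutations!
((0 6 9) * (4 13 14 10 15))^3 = (4 10 13 15 14)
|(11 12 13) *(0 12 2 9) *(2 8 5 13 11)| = |(0 12 11 8 5 13 2 9)| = 8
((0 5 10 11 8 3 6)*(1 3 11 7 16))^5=(0 1 10 6 16 5 3 7)(8 11)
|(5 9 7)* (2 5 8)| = 5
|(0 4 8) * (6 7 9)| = |(0 4 8)(6 7 9)| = 3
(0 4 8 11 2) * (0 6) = (0 4 8 11 2 6) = [4, 1, 6, 3, 8, 5, 0, 7, 11, 9, 10, 2]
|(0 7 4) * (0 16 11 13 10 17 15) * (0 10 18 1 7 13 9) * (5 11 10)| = 13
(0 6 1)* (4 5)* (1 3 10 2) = (0 6 3 10 2 1)(4 5) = [6, 0, 1, 10, 5, 4, 3, 7, 8, 9, 2]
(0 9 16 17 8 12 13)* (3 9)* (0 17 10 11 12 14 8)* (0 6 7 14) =(0 3 9 16 10 11 12 13 17 6 7 14 8) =[3, 1, 2, 9, 4, 5, 7, 14, 0, 16, 11, 12, 13, 17, 8, 15, 10, 6]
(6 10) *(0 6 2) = (0 6 10 2) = [6, 1, 0, 3, 4, 5, 10, 7, 8, 9, 2]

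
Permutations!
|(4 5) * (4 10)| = |(4 5 10)| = 3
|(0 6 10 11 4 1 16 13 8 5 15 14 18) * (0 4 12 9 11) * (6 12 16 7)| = |(0 12 9 11 16 13 8 5 15 14 18 4 1 7 6 10)| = 16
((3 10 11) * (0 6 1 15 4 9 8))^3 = (0 15 8 1 9 6 4)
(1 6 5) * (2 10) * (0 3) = [3, 6, 10, 0, 4, 1, 5, 7, 8, 9, 2] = (0 3)(1 6 5)(2 10)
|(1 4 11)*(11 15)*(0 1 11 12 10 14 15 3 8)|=20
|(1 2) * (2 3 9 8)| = 5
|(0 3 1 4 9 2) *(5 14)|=|(0 3 1 4 9 2)(5 14)|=6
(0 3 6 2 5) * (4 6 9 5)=(0 3 9 5)(2 4 6)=[3, 1, 4, 9, 6, 0, 2, 7, 8, 5]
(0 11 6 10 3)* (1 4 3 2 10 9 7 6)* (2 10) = (0 11 1 4 3)(6 9 7) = [11, 4, 2, 0, 3, 5, 9, 6, 8, 7, 10, 1]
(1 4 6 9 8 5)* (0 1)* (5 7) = (0 1 4 6 9 8 7 5) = [1, 4, 2, 3, 6, 0, 9, 5, 7, 8]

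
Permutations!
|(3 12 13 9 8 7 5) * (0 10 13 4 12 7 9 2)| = 12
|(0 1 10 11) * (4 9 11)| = |(0 1 10 4 9 11)| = 6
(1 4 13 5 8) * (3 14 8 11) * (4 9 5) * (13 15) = (1 9 5 11 3 14 8)(4 15 13) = [0, 9, 2, 14, 15, 11, 6, 7, 1, 5, 10, 3, 12, 4, 8, 13]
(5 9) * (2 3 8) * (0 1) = (0 1)(2 3 8)(5 9) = [1, 0, 3, 8, 4, 9, 6, 7, 2, 5]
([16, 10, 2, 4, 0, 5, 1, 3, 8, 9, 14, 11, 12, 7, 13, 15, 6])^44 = [10, 7, 2, 6, 1, 5, 13, 16, 8, 9, 3, 11, 12, 0, 4, 15, 14]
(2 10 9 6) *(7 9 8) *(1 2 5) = (1 2 10 8 7 9 6 5) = [0, 2, 10, 3, 4, 1, 5, 9, 7, 6, 8]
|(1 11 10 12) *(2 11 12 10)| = |(1 12)(2 11)| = 2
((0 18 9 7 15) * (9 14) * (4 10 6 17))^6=((0 18 14 9 7 15)(4 10 6 17))^6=(18)(4 6)(10 17)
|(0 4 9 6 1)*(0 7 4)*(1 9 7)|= 2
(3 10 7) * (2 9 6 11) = [0, 1, 9, 10, 4, 5, 11, 3, 8, 6, 7, 2] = (2 9 6 11)(3 10 7)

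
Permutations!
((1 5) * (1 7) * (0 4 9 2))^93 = ((0 4 9 2)(1 5 7))^93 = (0 4 9 2)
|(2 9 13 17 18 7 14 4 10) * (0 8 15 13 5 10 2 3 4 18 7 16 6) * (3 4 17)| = |(0 8 15 13 3 17 7 14 18 16 6)(2 9 5 10 4)| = 55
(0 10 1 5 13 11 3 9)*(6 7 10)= (0 6 7 10 1 5 13 11 3 9)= [6, 5, 2, 9, 4, 13, 7, 10, 8, 0, 1, 3, 12, 11]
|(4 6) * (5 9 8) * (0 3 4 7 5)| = 8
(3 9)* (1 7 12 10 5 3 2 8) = (1 7 12 10 5 3 9 2 8) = [0, 7, 8, 9, 4, 3, 6, 12, 1, 2, 5, 11, 10]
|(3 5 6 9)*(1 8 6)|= 6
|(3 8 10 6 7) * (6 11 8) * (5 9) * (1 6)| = 12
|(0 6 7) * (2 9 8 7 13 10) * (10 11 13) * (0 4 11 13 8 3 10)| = |(13)(0 6)(2 9 3 10)(4 11 8 7)| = 4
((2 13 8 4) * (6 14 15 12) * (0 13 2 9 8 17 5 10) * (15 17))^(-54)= ((0 13 15 12 6 14 17 5 10)(4 9 8))^(-54)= (17)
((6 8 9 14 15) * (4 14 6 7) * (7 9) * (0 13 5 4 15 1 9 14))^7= ((0 13 5 4)(1 9 6 8 7 15 14))^7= (15)(0 4 5 13)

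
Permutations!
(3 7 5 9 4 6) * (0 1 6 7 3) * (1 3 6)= (0 3 6)(4 7 5 9)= [3, 1, 2, 6, 7, 9, 0, 5, 8, 4]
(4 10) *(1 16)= (1 16)(4 10)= [0, 16, 2, 3, 10, 5, 6, 7, 8, 9, 4, 11, 12, 13, 14, 15, 1]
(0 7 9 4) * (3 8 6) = [7, 1, 2, 8, 0, 5, 3, 9, 6, 4] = (0 7 9 4)(3 8 6)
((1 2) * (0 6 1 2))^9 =((0 6 1))^9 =(6)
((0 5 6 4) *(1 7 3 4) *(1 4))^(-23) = (0 5 6 4)(1 7 3)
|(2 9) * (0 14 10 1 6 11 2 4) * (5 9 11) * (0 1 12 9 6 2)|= 18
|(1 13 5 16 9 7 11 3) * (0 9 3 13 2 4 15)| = 12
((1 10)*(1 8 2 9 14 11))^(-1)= (1 11 14 9 2 8 10)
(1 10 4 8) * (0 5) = (0 5)(1 10 4 8) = [5, 10, 2, 3, 8, 0, 6, 7, 1, 9, 4]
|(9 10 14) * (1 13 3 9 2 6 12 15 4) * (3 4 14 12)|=24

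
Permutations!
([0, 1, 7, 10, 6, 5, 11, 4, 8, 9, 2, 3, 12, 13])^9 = [0, 1, 4, 2, 11, 5, 3, 6, 8, 9, 7, 10, 12, 13]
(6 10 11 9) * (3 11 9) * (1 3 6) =(1 3 11 6 10 9) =[0, 3, 2, 11, 4, 5, 10, 7, 8, 1, 9, 6]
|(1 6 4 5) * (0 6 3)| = |(0 6 4 5 1 3)| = 6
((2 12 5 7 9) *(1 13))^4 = (13)(2 9 7 5 12)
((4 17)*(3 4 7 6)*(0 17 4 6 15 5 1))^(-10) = ((0 17 7 15 5 1)(3 6))^(-10) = (0 7 5)(1 17 15)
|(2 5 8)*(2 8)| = |(8)(2 5)| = 2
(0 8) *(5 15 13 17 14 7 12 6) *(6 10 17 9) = (0 8)(5 15 13 9 6)(7 12 10 17 14) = [8, 1, 2, 3, 4, 15, 5, 12, 0, 6, 17, 11, 10, 9, 7, 13, 16, 14]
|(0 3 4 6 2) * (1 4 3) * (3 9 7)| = 15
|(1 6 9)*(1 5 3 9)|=6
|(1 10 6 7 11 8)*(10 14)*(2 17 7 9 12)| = 11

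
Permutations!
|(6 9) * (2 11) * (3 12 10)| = 6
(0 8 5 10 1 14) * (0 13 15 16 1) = [8, 14, 2, 3, 4, 10, 6, 7, 5, 9, 0, 11, 12, 15, 13, 16, 1] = (0 8 5 10)(1 14 13 15 16)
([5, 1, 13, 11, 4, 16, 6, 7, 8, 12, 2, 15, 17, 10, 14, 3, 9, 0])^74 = (0 16 12)(2 10 13)(3 15 11)(5 9 17)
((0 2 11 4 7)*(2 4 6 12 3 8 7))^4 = (0 6 7 11 8 2 3 4 12)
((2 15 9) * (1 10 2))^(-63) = (1 2 9 10 15) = ((1 10 2 15 9))^(-63)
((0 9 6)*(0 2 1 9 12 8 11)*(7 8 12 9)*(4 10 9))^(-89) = (12)(0 4 10 9 6 2 1 7 8 11)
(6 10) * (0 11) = (0 11)(6 10) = [11, 1, 2, 3, 4, 5, 10, 7, 8, 9, 6, 0]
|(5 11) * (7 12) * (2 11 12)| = 5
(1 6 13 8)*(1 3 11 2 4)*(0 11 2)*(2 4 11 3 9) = (0 3 4 1 6 13 8 9 2 11) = [3, 6, 11, 4, 1, 5, 13, 7, 9, 2, 10, 0, 12, 8]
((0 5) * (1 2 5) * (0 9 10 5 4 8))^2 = ((0 1 2 4 8)(5 9 10))^2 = (0 2 8 1 4)(5 10 9)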